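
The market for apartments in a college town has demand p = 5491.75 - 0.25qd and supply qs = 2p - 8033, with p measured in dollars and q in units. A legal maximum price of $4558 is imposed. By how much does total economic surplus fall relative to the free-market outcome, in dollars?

293046

Rearranging demand gives qd = 21967 - 4p. In a free market, 21967 - 4p = 2p - 8033 gives the equilibrium p* = 5000, q* = 1967.
The ceiling of 4558 is below the equilibrium price 5000, so it binds.
At p = 4558: qd = 21967 - 4·4558 = 3735 and qs = 2·4558 - 8033 = 1083.
Quantity traded falls to 1083. At q = 1083 the demand price is (21967 - 1083)/4 = 5221 and the supply price is (8033 + 1083)/2 = 4558.
Deadweight loss = ½ · (5221 - 4558) · (1967 - 1083) = ½ · 663 · 884 = 293046.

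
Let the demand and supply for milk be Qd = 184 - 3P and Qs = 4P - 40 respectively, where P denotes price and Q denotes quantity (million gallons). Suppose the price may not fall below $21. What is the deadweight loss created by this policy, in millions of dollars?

0

Equilibrium: 184 - 3P = 4P - 40, so 224 = 7P and P* = 32, Q* = 88.
Since 21 is below P* = 32, the floor does not bind and the free-market outcome prevails.
Since the control does not bind, no trades are prevented and deadweight loss is zero.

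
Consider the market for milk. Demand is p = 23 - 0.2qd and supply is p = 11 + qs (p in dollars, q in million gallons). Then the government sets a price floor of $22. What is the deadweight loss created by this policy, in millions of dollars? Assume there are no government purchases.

Rearranging demand gives qd = 115 - 5p; rearranging supply gives qs = p - 11. Setting quantity demanded equal to quantity supplied, 115 - 5p = p - 11, gives p* = 21 and q* = 10.
Because the floor (22) lies above the market-clearing price, it is binding.
At p = 22: qd = 115 - 5·22 = 5 and qs = 22 - 11 = 11.
Quantity traded falls to 5. At q = 5 the demand price is (115 - 5)/5 = 22 and the supply price is 11 + 5 = 16.
Deadweight loss = ½ · (22 - 16) · (10 - 5) = ½ · 6 · 5 = 15.

15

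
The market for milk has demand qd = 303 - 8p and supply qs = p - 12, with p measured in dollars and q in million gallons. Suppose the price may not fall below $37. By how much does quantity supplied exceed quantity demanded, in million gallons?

In a free market, 303 - 8p = p - 12 gives the equilibrium p* = 35, q* = 23.
Since 37 > 35, the floor is binding.
At p = 37: qd = 303 - 8·37 = 7 and qs = 37 - 12 = 25.
Surplus = qs - qd = 25 - 7 = 18.

18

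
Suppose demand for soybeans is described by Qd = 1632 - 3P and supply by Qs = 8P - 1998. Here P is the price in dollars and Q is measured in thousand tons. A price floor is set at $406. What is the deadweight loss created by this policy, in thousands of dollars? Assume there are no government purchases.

Without the control the market clears where 1632 - 3P = 8P - 1998, i.e. P* = 330 and Q* = 642.
Since 406 > 330, the floor is binding.
At P = 406: Qd = 1632 - 3·406 = 414 and Qs = 8·406 - 1998 = 1250.
Quantity traded falls to 414. At Q = 414 the demand price is (1632 - 414)/3 = 406 and the supply price is (1998 + 414)/8 = 301.5.
Deadweight loss = ½ · (406 - 301.5) · (642 - 414) = ½ · 104.5 · 228 = 11913.

11913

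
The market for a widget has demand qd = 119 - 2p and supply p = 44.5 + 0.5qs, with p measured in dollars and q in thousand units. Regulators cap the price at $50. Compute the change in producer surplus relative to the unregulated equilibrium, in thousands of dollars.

Rearranging supply gives qs = 2p - 89. Equilibrium: 119 - 2p = 2p - 89, so 208 = 4p and p* = 52, q* = 15.
Because the ceiling (50) lies below the market-clearing price, it is binding.
At p = 50: qd = 119 - 2·50 = 19 and qs = 2·50 - 89 = 11.
Producer surplus without the control is ½ · (52 - 44.5) · 15 = 56.25.
With the ceiling, producers sell 11 units at 50, so PS = ½ · (50 - 44.5) · 11 = 30.25.
Change in producer surplus = 30.25 - 56.25 = -26.

-26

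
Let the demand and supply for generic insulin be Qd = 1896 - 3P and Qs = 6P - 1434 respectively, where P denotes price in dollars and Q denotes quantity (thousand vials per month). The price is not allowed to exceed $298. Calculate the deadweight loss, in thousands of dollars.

46656

Setting quantity demanded equal to quantity supplied, 1896 - 3P = 6P - 1434, gives P* = 370 and Q* = 786.
Because the ceiling (298) lies below the market-clearing price, it is binding.
At P = 298: Qd = 1896 - 3·298 = 1002 and Qs = 6·298 - 1434 = 354.
Quantity traded falls to 354. At Q = 354 the demand price is (1896 - 354)/3 = 514 and the supply price is (1434 + 354)/6 = 298.
Deadweight loss = ½ · (514 - 298) · (786 - 354) = ½ · 216 · 432 = 46656.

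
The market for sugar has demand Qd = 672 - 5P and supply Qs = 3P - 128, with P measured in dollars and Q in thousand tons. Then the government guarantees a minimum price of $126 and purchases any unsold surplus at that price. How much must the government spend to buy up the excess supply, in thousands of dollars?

26208

In a free market, 672 - 5P = 3P - 128 gives the equilibrium P* = 100, Q* = 172.
Because the floor (126) lies above the market-clearing price, it is binding.
At P = 126: Qd = 672 - 5·126 = 42 and Qs = 3·126 - 128 = 250.
Surplus = Qs - Qd = 208.
Government expenditure = surplus × support price = 208 × 126 = 26208.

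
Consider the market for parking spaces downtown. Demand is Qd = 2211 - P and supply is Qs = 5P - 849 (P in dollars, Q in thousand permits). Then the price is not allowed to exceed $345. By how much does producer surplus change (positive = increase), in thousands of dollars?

Setting quantity demanded equal to quantity supplied, 2211 - P = 5P - 849, gives P* = 510 and Q* = 1701.
The ceiling of 345 is below the equilibrium price 510, so it binds.
At P = 345: Qd = 2211 - 345 = 1866 and Qs = 5·345 - 849 = 876.
Producer surplus without the control is ½ · (510 - 169.8) · 1701 = 289340.1.
With the ceiling, producers sell 876 units at 345, so PS = ½ · (345 - 169.8) · 876 = 76737.6.
Change in producer surplus = 76737.6 - 289340.1 = -212602.5.

-212602.5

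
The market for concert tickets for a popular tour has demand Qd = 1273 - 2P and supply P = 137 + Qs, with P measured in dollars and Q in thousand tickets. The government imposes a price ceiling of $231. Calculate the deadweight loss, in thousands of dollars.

42840.75

Rearranging supply gives Qs = P - 137. Setting quantity demanded equal to quantity supplied, 1273 - 2P = P - 137, gives P* = 470 and Q* = 333.
Since 231 < 470, the ceiling is binding.
At P = 231: Qd = 1273 - 2·231 = 811 and Qs = 231 - 137 = 94.
Quantity traded falls to 94. At Q = 94 the demand price is (1273 - 94)/2 = 589.5 and the supply price is 137 + 94 = 231.
Deadweight loss = ½ · (589.5 - 231) · (333 - 94) = ½ · 358.5 · 239 = 42840.75.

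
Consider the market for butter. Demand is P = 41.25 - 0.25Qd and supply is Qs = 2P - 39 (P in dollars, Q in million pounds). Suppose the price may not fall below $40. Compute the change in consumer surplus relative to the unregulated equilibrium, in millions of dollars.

Rearranging demand gives Qd = 165 - 4P. Without the control the market clears where 165 - 4P = 2P - 39, i.e. P* = 34 and Q* = 29.
Because the floor (40) lies above the market-clearing price, it is binding.
At P = 40: Qd = 165 - 4·40 = 5 and Qs = 2·40 - 39 = 41.
Consumer surplus without the control is ½ · (41.25 - 34) · 29 = 105.125.
With the floor, consumers buy 5 units at 40, so CS = ½ · (41.25 - 40) · 5 = 3.125.
Change in consumer surplus = 3.125 - 105.125 = -102.

-102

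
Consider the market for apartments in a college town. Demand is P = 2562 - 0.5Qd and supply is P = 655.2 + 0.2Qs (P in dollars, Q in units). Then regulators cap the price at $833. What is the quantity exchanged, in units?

Rearranging demand gives Qd = 5124 - 2P; rearranging supply gives Qs = 5P - 3276. In a free market, 5124 - 2P = 5P - 3276 gives the equilibrium P* = 1200, Q* = 2724.
The ceiling of 833 is below the equilibrium price 1200, so it binds.
At P = 833: Qd = 5124 - 2·833 = 3458 and Qs = 5·833 - 3276 = 889.
The quantity actually transacted is the short side, supply: 889.

889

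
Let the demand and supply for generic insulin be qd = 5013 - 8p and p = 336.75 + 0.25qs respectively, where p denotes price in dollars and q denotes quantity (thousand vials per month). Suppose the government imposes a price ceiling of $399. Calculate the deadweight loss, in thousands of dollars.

51483

Rearranging supply gives qs = 4p - 1347. Equilibrium: 5013 - 8p = 4p - 1347, so 6360 = 12p and p* = 530, q* = 773.
Because the ceiling (399) lies below the market-clearing price, it is binding.
At p = 399: qd = 5013 - 8·399 = 1821 and qs = 4·399 - 1347 = 249.
Quantity traded falls to 249. At q = 249 the demand price is (5013 - 249)/8 = 595.5 and the supply price is (1347 + 249)/4 = 399.
Deadweight loss = ½ · (595.5 - 399) · (773 - 249) = ½ · 196.5 · 524 = 51483.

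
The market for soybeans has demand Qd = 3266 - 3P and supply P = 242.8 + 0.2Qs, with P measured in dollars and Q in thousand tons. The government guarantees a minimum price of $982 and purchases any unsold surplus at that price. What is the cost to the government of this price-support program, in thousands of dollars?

Rearranging supply gives Qs = 5P - 1214. Setting quantity demanded equal to quantity supplied, 3266 - 3P = 5P - 1214, gives P* = 560 and Q* = 1586.
Because the floor (982) lies above the market-clearing price, it is binding.
At P = 982: Qd = 3266 - 3·982 = 320 and Qs = 5·982 - 1214 = 3696.
Surplus = Qs - Qd = 3376.
Government expenditure = surplus × support price = 3376 × 982 = 3315232.

3315232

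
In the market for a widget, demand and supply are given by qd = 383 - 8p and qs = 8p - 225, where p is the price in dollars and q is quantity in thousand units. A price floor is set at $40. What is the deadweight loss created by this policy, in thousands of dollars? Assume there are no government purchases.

32

Setting quantity demanded equal to quantity supplied, 383 - 8p = 8p - 225, gives p* = 38 and q* = 79.
Because the floor (40) lies above the market-clearing price, it is binding.
At p = 40: qd = 383 - 8·40 = 63 and qs = 8·40 - 225 = 95.
Quantity traded falls to 63. At q = 63 the demand price is (383 - 63)/8 = 40 and the supply price is (225 + 63)/8 = 36.
Deadweight loss = ½ · (40 - 36) · (79 - 63) = ½ · 4 · 16 = 32.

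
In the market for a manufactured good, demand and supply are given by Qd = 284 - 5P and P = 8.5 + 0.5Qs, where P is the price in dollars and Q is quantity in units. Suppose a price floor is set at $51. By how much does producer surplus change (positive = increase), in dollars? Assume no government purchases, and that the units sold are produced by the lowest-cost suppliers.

Rearranging supply gives Qs = 2P - 17. Equilibrium: 284 - 5P = 2P - 17, so 301 = 7P and P* = 43, Q* = 69.
The floor of 51 is above the equilibrium price 43, so it binds.
At P = 51: Qd = 284 - 5·51 = 29 and Qs = 2·51 - 17 = 85.
Producer surplus without the control is ½ · (43 - 8.5) · 69 = 1190.25.
With the floor, 29 units are sold at 51. The supply price at Q = 29 is 23, so PS = ½ · [(51 - 8.5) + (51 - 23)] · 29 = 1022.25.
Change in producer surplus = 1022.25 - 1190.25 = -168.

-168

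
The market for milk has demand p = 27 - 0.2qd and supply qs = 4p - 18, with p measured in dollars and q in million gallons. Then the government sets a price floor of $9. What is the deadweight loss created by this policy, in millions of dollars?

0

Rearranging demand gives qd = 135 - 5p. Equilibrium: 135 - 5p = 4p - 18, so 153 = 9p and p* = 17, q* = 50.
Since 9 is below p* = 17, the floor does not bind and the free-market outcome prevails.
Since the control does not bind, no trades are prevented and deadweight loss is zero.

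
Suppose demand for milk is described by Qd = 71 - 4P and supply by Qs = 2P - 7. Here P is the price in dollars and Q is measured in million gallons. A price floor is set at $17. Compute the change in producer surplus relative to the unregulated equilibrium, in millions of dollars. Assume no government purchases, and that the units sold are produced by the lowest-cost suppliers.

Equilibrium: 71 - 4P = 2P - 7, so 78 = 6P and P* = 13, Q* = 19.
Since 17 > 13, the floor is binding.
At P = 17: Qd = 71 - 4·17 = 3 and Qs = 2·17 - 7 = 27.
Producer surplus without the control is ½ · (13 - 3.5) · 19 = 90.25.
With the floor, 3 units are sold at 17. The supply price at Q = 3 is 5, so PS = ½ · [(17 - 3.5) + (17 - 5)] · 3 = 38.25.
Change in producer surplus = 38.25 - 90.25 = -52.

-52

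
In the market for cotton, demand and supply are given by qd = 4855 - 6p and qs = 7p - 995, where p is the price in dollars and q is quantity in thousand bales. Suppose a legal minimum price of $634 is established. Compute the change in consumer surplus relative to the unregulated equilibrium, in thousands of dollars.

In a free market, 4855 - 6p = 7p - 995 gives the equilibrium p* = 450, q* = 2155.
The floor of 634 is above the equilibrium price 450, so it binds.
At p = 634: qd = 4855 - 6·634 = 1051 and qs = 7·634 - 995 = 3443.
Consumer surplus without the control is ½ · (4855/6 - 450) · 2155 = 4644025/12.
With the floor, consumers buy 1051 units at 634, so CS = ½ · (4855/6 - 634) · 1051 = 1104601/12.
Change in consumer surplus = 1104601/12 - 4644025/12 = -294952.

-294952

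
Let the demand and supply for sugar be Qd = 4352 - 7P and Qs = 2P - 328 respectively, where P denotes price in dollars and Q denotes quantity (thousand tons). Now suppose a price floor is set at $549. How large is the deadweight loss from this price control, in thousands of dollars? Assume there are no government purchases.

13245.75

In a free market, 4352 - 7P = 2P - 328 gives the equilibrium P* = 520, Q* = 712.
Since 549 > 520, the floor is binding.
At P = 549: Qd = 4352 - 7·549 = 509 and Qs = 2·549 - 328 = 770.
Quantity traded falls to 509. At Q = 509 the demand price is (4352 - 509)/7 = 549 and the supply price is (328 + 509)/2 = 418.5.
Deadweight loss = ½ · (549 - 418.5) · (712 - 509) = ½ · 130.5 · 203 = 13245.75.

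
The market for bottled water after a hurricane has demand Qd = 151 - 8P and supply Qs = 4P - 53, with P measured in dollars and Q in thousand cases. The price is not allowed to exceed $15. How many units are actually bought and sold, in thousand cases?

Equilibrium: 151 - 8P = 4P - 53, so 204 = 12P and P* = 17, Q* = 15.
Because the ceiling (15) lies below the market-clearing price, it is binding.
At P = 15: Qd = 151 - 8·15 = 31 and Qs = 4·15 - 53 = 7.
The quantity actually transacted is the short side, supply: 7.

7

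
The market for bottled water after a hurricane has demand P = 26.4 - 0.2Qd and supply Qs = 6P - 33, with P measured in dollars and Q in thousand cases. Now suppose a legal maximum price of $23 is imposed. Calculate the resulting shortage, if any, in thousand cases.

0

Rearranging demand gives Qd = 132 - 5P. Equilibrium: 132 - 5P = 6P - 33, so 165 = 11P and P* = 15, Q* = 57.
Since 23 is above P* = 15, the ceiling does not bind and the free-market outcome prevails.
Since the control does not bind, there is no shortage.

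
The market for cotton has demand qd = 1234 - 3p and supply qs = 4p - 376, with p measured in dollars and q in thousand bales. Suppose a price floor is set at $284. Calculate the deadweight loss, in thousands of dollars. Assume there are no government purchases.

7654.5

Equilibrium: 1234 - 3p = 4p - 376, so 1610 = 7p and p* = 230, q* = 544.
Since 284 > 230, the floor is binding.
At p = 284: qd = 1234 - 3·284 = 382 and qs = 4·284 - 376 = 760.
Quantity traded falls to 382. At q = 382 the demand price is (1234 - 382)/3 = 284 and the supply price is (376 + 382)/4 = 189.5.
Deadweight loss = ½ · (284 - 189.5) · (544 - 382) = ½ · 94.5 · 162 = 7654.5.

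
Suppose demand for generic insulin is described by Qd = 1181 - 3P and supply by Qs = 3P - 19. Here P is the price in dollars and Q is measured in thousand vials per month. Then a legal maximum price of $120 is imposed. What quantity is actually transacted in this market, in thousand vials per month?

341

Setting quantity demanded equal to quantity supplied, 1181 - 3P = 3P - 19, gives P* = 200 and Q* = 581.
Since 120 < 200, the ceiling is binding.
At P = 120: Qd = 1181 - 3·120 = 821 and Qs = 3·120 - 19 = 341.
The quantity actually transacted is the short side, supply: 341.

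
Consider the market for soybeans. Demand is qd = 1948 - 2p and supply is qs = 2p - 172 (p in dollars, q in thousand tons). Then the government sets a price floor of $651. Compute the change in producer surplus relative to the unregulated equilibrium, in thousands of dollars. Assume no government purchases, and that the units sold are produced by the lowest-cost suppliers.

Equilibrium: 1948 - 2p = 2p - 172, so 2120 = 4p and p* = 530, q* = 888.
Since 651 > 530, the floor is binding.
At p = 651: qd = 1948 - 2·651 = 646 and qs = 2·651 - 172 = 1130.
Producer surplus without the control is ½ · (530 - 86) · 888 = 197136.
With the floor, 646 units are sold at 651. The supply price at q = 646 is 409, so PS = ½ · [(651 - 86) + (651 - 409)] · 646 = 260661.
Change in producer surplus = 260661 - 197136 = 63525.

63525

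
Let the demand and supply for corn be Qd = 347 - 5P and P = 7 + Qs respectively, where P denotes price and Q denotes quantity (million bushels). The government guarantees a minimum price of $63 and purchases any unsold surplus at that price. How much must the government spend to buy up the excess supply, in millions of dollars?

1512

Rearranging supply gives Qs = P - 7. In a free market, 347 - 5P = P - 7 gives the equilibrium P* = 59, Q* = 52.
The floor of 63 is above the equilibrium price 59, so it binds.
At P = 63: Qd = 347 - 5·63 = 32 and Qs = 63 - 7 = 56.
Surplus = Qs - Qd = 24.
Government expenditure = surplus × support price = 24 × 63 = 1512.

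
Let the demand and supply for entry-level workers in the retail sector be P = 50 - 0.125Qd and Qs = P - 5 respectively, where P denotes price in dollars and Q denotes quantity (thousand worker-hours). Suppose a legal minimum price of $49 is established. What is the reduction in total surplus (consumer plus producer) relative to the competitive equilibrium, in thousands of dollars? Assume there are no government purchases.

Rearranging demand gives Qd = 400 - 8P. Without the control the market clears where 400 - 8P = P - 5, i.e. P* = 45 and Q* = 40.
The floor of 49 is above the equilibrium price 45, so it binds.
At P = 49: Qd = 400 - 8·49 = 8 and Qs = 49 - 5 = 44.
Quantity traded falls to 8. At Q = 8 the demand price is (400 - 8)/8 = 49 and the supply price is 5 + 8 = 13.
Deadweight loss = ½ · (49 - 13) · (40 - 8) = ½ · 36 · 32 = 576.

576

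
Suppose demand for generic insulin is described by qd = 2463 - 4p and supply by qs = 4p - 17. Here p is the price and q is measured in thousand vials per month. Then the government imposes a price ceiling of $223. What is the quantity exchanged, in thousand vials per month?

875

Without the control the market clears where 2463 - 4p = 4p - 17, i.e. p* = 310 and q* = 1223.
The ceiling of 223 is below the equilibrium price 310, so it binds.
At p = 223: qd = 2463 - 4·223 = 1571 and qs = 4·223 - 17 = 875.
The quantity actually transacted is the short side, supply: 875.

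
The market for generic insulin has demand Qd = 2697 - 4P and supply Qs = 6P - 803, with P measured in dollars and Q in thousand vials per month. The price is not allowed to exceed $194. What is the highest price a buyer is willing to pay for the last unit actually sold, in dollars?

584

Equilibrium: 2697 - 4P = 6P - 803, so 3500 = 10P and P* = 350, Q* = 1297.
The ceiling of 194 is below the equilibrium price 350, so it binds.
At P = 194: Qd = 2697 - 4·194 = 1921 and Qs = 6·194 - 803 = 361.
Only 361 units reach the market. On the demand curve, the marginal buyer's willingness to pay at Q = 361 is (2697 - 361)/4 = 584.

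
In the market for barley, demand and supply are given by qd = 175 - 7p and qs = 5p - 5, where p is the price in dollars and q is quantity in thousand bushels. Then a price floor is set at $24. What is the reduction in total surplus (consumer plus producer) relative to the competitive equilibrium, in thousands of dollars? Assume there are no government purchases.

680.4

Without the control the market clears where 175 - 7p = 5p - 5, i.e. p* = 15 and q* = 70.
Because the floor (24) lies above the market-clearing price, it is binding.
At p = 24: qd = 175 - 7·24 = 7 and qs = 5·24 - 5 = 115.
Quantity traded falls to 7. At q = 7 the demand price is (175 - 7)/7 = 24 and the supply price is (5 + 7)/5 = 2.4.
Deadweight loss = ½ · (24 - 2.4) · (70 - 7) = ½ · 21.6 · 63 = 680.4.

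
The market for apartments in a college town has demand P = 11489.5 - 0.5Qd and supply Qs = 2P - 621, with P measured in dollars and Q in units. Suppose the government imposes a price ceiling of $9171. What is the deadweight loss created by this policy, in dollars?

0

Rearranging demand gives Qd = 22979 - 2P. Setting quantity demanded equal to quantity supplied, 22979 - 2P = 2P - 621, gives P* = 5900 and Q* = 11179.
The ceiling of 9171 is above the equilibrium price 5900, so it is not binding; the market clears at P* = 5900, Q* = 11179.
Since the control does not bind, no trades are prevented and deadweight loss is zero.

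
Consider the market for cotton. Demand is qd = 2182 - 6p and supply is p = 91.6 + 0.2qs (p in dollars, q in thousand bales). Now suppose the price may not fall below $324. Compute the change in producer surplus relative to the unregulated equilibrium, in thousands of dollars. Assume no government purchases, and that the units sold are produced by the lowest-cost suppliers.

Rearranging supply gives qs = 5p - 458. Setting quantity demanded equal to quantity supplied, 2182 - 6p = 5p - 458, gives p* = 240 and q* = 742.
Since 324 > 240, the floor is binding.
At p = 324: qd = 2182 - 6·324 = 238 and qs = 5·324 - 458 = 1162.
Producer surplus without the control is ½ · (240 - 91.6) · 742 = 55056.4.
With the floor, 238 units are sold at 324. The supply price at q = 238 is 139.2, so PS = ½ · [(324 - 91.6) + (324 - 139.2)] · 238 = 49646.8.
Change in producer surplus = 49646.8 - 55056.4 = -5409.6.

-5409.6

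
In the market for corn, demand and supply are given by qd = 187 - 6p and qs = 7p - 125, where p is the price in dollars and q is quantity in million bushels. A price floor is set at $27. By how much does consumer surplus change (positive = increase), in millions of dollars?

Without the control the market clears where 187 - 6p = 7p - 125, i.e. p* = 24 and q* = 43.
Because the floor (27) lies above the market-clearing price, it is binding.
At p = 27: qd = 187 - 6·27 = 25 and qs = 7·27 - 125 = 64.
Consumer surplus without the control is ½ · (187/6 - 24) · 43 = 1849/12.
With the floor, consumers buy 25 units at 27, so CS = ½ · (187/6 - 27) · 25 = 625/12.
Change in consumer surplus = 625/12 - 1849/12 = -102.

-102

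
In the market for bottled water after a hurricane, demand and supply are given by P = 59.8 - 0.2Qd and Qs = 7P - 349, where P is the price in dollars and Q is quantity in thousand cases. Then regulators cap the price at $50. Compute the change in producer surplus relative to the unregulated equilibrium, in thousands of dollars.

-60

Rearranging demand gives Qd = 299 - 5P. Without the control the market clears where 299 - 5P = 7P - 349, i.e. P* = 54 and Q* = 29.
The ceiling of 50 is below the equilibrium price 54, so it binds.
At P = 50: Qd = 299 - 5·50 = 49 and Qs = 7·50 - 349 = 1.
Producer surplus without the control is ½ · (54 - 349/7) · 29 = 841/14.
With the ceiling, producers sell 1 units at 50, so PS = ½ · (50 - 349/7) · 1 = 1/14.
Change in producer surplus = 1/14 - 841/14 = -60.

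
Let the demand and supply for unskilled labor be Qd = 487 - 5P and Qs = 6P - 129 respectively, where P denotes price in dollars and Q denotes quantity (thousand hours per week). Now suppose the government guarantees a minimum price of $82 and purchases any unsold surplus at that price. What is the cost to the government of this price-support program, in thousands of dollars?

23452

Equilibrium: 487 - 5P = 6P - 129, so 616 = 11P and P* = 56, Q* = 207.
The floor of 82 is above the equilibrium price 56, so it binds.
At P = 82: Qd = 487 - 5·82 = 77 and Qs = 6·82 - 129 = 363.
Surplus = Qs - Qd = 286.
Government expenditure = surplus × support price = 286 × 82 = 23452.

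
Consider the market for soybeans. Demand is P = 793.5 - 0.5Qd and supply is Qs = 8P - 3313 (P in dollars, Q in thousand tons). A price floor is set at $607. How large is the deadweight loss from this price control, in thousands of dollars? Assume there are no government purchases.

Rearranging demand gives Qd = 1587 - 2P. In a free market, 1587 - 2P = 8P - 3313 gives the equilibrium P* = 490, Q* = 607.
The floor of 607 is above the equilibrium price 490, so it binds.
At P = 607: Qd = 1587 - 2·607 = 373 and Qs = 8·607 - 3313 = 1543.
Quantity traded falls to 373. At Q = 373 the demand price is (1587 - 373)/2 = 607 and the supply price is (3313 + 373)/8 = 460.75.
Deadweight loss = ½ · (607 - 460.75) · (607 - 373) = ½ · 146.25 · 234 = 17111.25.

17111.25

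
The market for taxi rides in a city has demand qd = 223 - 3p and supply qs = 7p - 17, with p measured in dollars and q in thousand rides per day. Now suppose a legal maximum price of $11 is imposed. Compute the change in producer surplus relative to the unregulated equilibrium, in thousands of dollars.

Without the control the market clears where 223 - 3p = 7p - 17, i.e. p* = 24 and q* = 151.
Because the ceiling (11) lies below the market-clearing price, it is binding.
At p = 11: qd = 223 - 3·11 = 190 and qs = 7·11 - 17 = 60.
Producer surplus without the control is ½ · (24 - 17/7) · 151 = 22801/14.
With the ceiling, producers sell 60 units at 11, so PS = ½ · (11 - 17/7) · 60 = 1800/7.
Change in producer surplus = 1800/7 - 22801/14 = -1371.5.

-1371.5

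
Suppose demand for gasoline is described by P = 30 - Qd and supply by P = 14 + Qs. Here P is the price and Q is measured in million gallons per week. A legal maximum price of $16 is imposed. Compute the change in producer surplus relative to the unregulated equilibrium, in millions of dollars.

-30

Rearranging demand gives Qd = 30 - P; rearranging supply gives Qs = P - 14. In a free market, 30 - P = P - 14 gives the equilibrium P* = 22, Q* = 8.
Because the ceiling (16) lies below the market-clearing price, it is binding.
At P = 16: Qd = 30 - 16 = 14 and Qs = 16 - 14 = 2.
Producer surplus without the control is ½ · (22 - 14) · 8 = 32.
With the ceiling, producers sell 2 units at 16, so PS = ½ · (16 - 14) · 2 = 2.
Change in producer surplus = 2 - 32 = -30.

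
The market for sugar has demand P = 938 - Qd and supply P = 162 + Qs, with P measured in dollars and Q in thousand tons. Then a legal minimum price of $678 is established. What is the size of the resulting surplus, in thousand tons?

Rearranging demand gives Qd = 938 - P; rearranging supply gives Qs = P - 162. Setting quantity demanded equal to quantity supplied, 938 - P = P - 162, gives P* = 550 and Q* = 388.
The floor of 678 is above the equilibrium price 550, so it binds.
At P = 678: Qd = 938 - 678 = 260 and Qs = 678 - 162 = 516.
Surplus = Qs - Qd = 516 - 260 = 256.

256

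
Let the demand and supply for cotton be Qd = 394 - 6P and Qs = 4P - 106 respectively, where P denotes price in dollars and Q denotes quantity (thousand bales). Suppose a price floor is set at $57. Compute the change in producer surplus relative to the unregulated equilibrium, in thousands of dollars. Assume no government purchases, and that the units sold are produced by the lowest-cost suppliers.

143.5

Without the control the market clears where 394 - 6P = 4P - 106, i.e. P* = 50 and Q* = 94.
Because the floor (57) lies above the market-clearing price, it is binding.
At P = 57: Qd = 394 - 6·57 = 52 and Qs = 4·57 - 106 = 122.
Producer surplus without the control is ½ · (50 - 26.5) · 94 = 1104.5.
With the floor, 52 units are sold at 57. The supply price at Q = 52 is 39.5, so PS = ½ · [(57 - 26.5) + (57 - 39.5)] · 52 = 1248.
Change in producer surplus = 1248 - 1104.5 = 143.5.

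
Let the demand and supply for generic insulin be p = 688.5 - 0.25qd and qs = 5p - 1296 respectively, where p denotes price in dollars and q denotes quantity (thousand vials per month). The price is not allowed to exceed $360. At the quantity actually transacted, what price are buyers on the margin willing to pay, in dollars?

Rearranging demand gives qd = 2754 - 4p. Equilibrium: 2754 - 4p = 5p - 1296, so 4050 = 9p and p* = 450, q* = 954.
Because the ceiling (360) lies below the market-clearing price, it is binding.
At p = 360: qd = 2754 - 4·360 = 1314 and qs = 5·360 - 1296 = 504.
Only 504 units reach the market. On the demand curve, the marginal buyer's willingness to pay at q = 504 is (2754 - 504)/4 = 562.5.

562.5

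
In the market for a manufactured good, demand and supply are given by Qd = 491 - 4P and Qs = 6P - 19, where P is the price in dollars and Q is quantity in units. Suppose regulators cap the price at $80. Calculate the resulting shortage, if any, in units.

0

Equilibrium: 491 - 4P = 6P - 19, so 510 = 10P and P* = 51, Q* = 287.
Since 80 is above P* = 51, the ceiling does not bind and the free-market outcome prevails.
Since the control does not bind, there is no shortage.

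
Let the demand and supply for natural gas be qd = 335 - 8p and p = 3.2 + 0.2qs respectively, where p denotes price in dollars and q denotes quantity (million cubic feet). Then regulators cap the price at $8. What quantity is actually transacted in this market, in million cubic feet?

Rearranging supply gives qs = 5p - 16. Without the control the market clears where 335 - 8p = 5p - 16, i.e. p* = 27 and q* = 119.
Because the ceiling (8) lies below the market-clearing price, it is binding.
At p = 8: qd = 335 - 8·8 = 271 and qs = 5·8 - 16 = 24.
The quantity actually transacted is the short side, supply: 24.

24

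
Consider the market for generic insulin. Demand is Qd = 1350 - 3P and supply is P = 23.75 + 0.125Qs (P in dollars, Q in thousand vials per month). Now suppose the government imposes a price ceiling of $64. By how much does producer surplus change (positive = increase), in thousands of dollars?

Rearranging supply gives Qs = 8P - 190. Setting quantity demanded equal to quantity supplied, 1350 - 3P = 8P - 190, gives P* = 140 and Q* = 930.
Because the ceiling (64) lies below the market-clearing price, it is binding.
At P = 64: Qd = 1350 - 3·64 = 1158 and Qs = 8·64 - 190 = 322.
Producer surplus without the control is ½ · (140 - 23.75) · 930 = 54056.25.
With the ceiling, producers sell 322 units at 64, so PS = ½ · (64 - 23.75) · 322 = 6480.25.
Change in producer surplus = 6480.25 - 54056.25 = -47576.

-47576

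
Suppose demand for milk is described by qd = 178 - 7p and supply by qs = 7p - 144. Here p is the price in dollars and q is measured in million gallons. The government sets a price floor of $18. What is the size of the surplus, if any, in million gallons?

Setting quantity demanded equal to quantity supplied, 178 - 7p = 7p - 144, gives p* = 23 and q* = 17.
Since 18 is below p* = 23, the floor does not bind and the free-market outcome prevails.
Since the control does not bind, there is no surplus.

0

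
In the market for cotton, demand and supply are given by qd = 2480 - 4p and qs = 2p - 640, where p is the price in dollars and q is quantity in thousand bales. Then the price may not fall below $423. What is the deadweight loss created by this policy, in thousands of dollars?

0

In a free market, 2480 - 4p = 2p - 640 gives the equilibrium p* = 520, q* = 400.
Since 423 is below p* = 520, the floor does not bind and the free-market outcome prevails.
Since the control does not bind, no trades are prevented and deadweight loss is zero.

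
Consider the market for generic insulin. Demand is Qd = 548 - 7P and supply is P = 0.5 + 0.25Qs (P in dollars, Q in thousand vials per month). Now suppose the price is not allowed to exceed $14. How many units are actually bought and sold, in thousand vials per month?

Rearranging supply gives Qs = 4P - 2. Without the control the market clears where 548 - 7P = 4P - 2, i.e. P* = 50 and Q* = 198.
The ceiling of 14 is below the equilibrium price 50, so it binds.
At P = 14: Qd = 548 - 7·14 = 450 and Qs = 4·14 - 2 = 54.
The quantity actually transacted is the short side, supply: 54.

54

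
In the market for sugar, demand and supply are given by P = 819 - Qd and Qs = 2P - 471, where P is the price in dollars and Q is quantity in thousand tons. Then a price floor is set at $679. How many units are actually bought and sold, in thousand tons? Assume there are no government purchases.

140

Rearranging demand gives Qd = 819 - P. Without the control the market clears where 819 - P = 2P - 471, i.e. P* = 430 and Q* = 389.
Since 679 > 430, the floor is binding.
At P = 679: Qd = 819 - 679 = 140 and Qs = 2·679 - 471 = 887.
The quantity actually transacted is the short side, demand: 140.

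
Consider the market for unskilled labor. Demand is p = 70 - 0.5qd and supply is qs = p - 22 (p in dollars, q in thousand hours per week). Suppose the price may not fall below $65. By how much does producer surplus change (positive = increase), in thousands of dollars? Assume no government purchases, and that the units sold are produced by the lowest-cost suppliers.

-132

Rearranging demand gives qd = 140 - 2p. In a free market, 140 - 2p = p - 22 gives the equilibrium p* = 54, q* = 32.
Since 65 > 54, the floor is binding.
At p = 65: qd = 140 - 2·65 = 10 and qs = 65 - 22 = 43.
Producer surplus without the control is ½ · (54 - 22) · 32 = 512.
With the floor, 10 units are sold at 65. The supply price at q = 10 is 32, so PS = ½ · [(65 - 22) + (65 - 32)] · 10 = 380.
Change in producer surplus = 380 - 512 = -132.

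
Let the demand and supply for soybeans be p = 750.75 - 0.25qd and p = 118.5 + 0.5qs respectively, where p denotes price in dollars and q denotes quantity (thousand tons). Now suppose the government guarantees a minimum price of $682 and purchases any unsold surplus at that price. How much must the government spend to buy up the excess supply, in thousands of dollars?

Rearranging demand gives qd = 3003 - 4p; rearranging supply gives qs = 2p - 237. Equilibrium: 3003 - 4p = 2p - 237, so 3240 = 6p and p* = 540, q* = 843.
Because the floor (682) lies above the market-clearing price, it is binding.
At p = 682: qd = 3003 - 4·682 = 275 and qs = 2·682 - 237 = 1127.
Surplus = qs - qd = 852.
Government expenditure = surplus × support price = 852 × 682 = 581064.

581064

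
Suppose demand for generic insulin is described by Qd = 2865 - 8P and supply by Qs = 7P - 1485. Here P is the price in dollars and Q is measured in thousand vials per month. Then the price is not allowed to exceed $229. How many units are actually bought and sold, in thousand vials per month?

Setting quantity demanded equal to quantity supplied, 2865 - 8P = 7P - 1485, gives P* = 290 and Q* = 545.
Since 229 < 290, the ceiling is binding.
At P = 229: Qd = 2865 - 8·229 = 1033 and Qs = 7·229 - 1485 = 118.
The quantity actually transacted is the short side, supply: 118.

118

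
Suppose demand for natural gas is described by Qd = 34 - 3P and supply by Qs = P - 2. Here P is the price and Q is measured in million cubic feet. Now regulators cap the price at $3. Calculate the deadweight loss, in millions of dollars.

24

Setting quantity demanded equal to quantity supplied, 34 - 3P = P - 2, gives P* = 9 and Q* = 7.
Since 3 < 9, the ceiling is binding.
At P = 3: Qd = 34 - 3·3 = 25 and Qs = 3 - 2 = 1.
Quantity traded falls to 1. At Q = 1 the demand price is (34 - 1)/3 = 11 and the supply price is 2 + 1 = 3.
Deadweight loss = ½ · (11 - 3) · (7 - 1) = ½ · 8 · 6 = 24.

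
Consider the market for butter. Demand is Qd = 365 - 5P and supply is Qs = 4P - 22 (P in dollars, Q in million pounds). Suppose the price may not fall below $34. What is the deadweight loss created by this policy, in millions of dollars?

In a free market, 365 - 5P = 4P - 22 gives the equilibrium P* = 43, Q* = 150.
Since 34 is below P* = 43, the floor does not bind and the free-market outcome prevails.
Since the control does not bind, no trades are prevented and deadweight loss is zero.

0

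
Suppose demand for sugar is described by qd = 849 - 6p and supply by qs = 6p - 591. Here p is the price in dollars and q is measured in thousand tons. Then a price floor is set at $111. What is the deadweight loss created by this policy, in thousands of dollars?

0

Without the control the market clears where 849 - 6p = 6p - 591, i.e. p* = 120 and q* = 129.
The floor of 111 is below the equilibrium price 120, so it is not binding; the market clears at p* = 120, q* = 129.
Since the control does not bind, no trades are prevented and deadweight loss is zero.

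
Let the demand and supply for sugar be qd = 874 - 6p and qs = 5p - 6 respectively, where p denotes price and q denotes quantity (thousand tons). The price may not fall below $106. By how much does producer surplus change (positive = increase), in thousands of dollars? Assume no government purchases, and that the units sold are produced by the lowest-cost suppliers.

3754.4

Equilibrium: 874 - 6p = 5p - 6, so 880 = 11p and p* = 80, q* = 394.
The floor of 106 is above the equilibrium price 80, so it binds.
At p = 106: qd = 874 - 6·106 = 238 and qs = 5·106 - 6 = 524.
Producer surplus without the control is ½ · (80 - 1.2) · 394 = 15523.6.
With the floor, 238 units are sold at 106. The supply price at q = 238 is 48.8, so PS = ½ · [(106 - 1.2) + (106 - 48.8)] · 238 = 19278.
Change in producer surplus = 19278 - 15523.6 = 3754.4.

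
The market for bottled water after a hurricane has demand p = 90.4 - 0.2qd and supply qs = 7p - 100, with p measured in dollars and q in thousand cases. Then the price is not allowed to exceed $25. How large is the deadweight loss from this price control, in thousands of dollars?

3704.4

Rearranging demand gives qd = 452 - 5p. Without the control the market clears where 452 - 5p = 7p - 100, i.e. p* = 46 and q* = 222.
Since 25 < 46, the ceiling is binding.
At p = 25: qd = 452 - 5·25 = 327 and qs = 7·25 - 100 = 75.
Quantity traded falls to 75. At q = 75 the demand price is (452 - 75)/5 = 75.4 and the supply price is (100 + 75)/7 = 25.
Deadweight loss = ½ · (75.4 - 25) · (222 - 75) = ½ · 50.4 · 147 = 3704.4.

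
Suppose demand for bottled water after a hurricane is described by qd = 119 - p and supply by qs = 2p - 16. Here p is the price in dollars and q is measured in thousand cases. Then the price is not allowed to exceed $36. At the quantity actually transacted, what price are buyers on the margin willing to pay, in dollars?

63

Without the control the market clears where 119 - p = 2p - 16, i.e. p* = 45 and q* = 74.
Because the ceiling (36) lies below the market-clearing price, it is binding.
At p = 36: qd = 119 - 36 = 83 and qs = 2·36 - 16 = 56.
Only 56 units reach the market. On the demand curve, the marginal buyer's willingness to pay at q = 56 is (119 - 56) = 63.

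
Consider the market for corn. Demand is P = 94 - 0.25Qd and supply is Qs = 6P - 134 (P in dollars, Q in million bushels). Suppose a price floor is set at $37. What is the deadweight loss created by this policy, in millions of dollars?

Rearranging demand gives Qd = 376 - 4P. Equilibrium: 376 - 4P = 6P - 134, so 510 = 10P and P* = 51, Q* = 172.
Since 37 is below P* = 51, the floor does not bind and the free-market outcome prevails.
Since the control does not bind, no trades are prevented and deadweight loss is zero.

0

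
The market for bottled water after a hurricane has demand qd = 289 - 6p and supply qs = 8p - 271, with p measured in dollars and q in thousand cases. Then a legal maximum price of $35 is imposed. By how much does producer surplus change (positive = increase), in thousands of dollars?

-145

In a free market, 289 - 6p = 8p - 271 gives the equilibrium p* = 40, q* = 49.
The ceiling of 35 is below the equilibrium price 40, so it binds.
At p = 35: qd = 289 - 6·35 = 79 and qs = 8·35 - 271 = 9.
Producer surplus without the control is ½ · (40 - 33.875) · 49 = 150.0625.
With the ceiling, producers sell 9 units at 35, so PS = ½ · (35 - 33.875) · 9 = 5.0625.
Change in producer surplus = 5.0625 - 150.0625 = -145.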